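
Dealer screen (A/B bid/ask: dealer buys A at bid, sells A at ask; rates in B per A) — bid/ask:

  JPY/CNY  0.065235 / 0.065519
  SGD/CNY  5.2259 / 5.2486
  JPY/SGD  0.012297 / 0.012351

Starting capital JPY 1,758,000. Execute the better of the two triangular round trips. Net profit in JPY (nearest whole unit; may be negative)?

Best loop JPY → CNY → SGD → JPY:
JPY 1,758,000 × 0.065235 (sell JPY at bid) = CNY 114,683.13
CNY 114,683.13 ÷ 5.2486 (buy SGD at ask) = SGD 21,850.23
SGD 21,850.23 ÷ 0.012351 (buy JPY at ask) = JPY 1,769,106

Net profit: JPY 11,106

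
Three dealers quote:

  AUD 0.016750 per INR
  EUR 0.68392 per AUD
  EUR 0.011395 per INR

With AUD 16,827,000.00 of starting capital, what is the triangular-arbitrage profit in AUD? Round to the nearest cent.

Profitable loop is AUD → EUR → INR → AUD:
AUD 16,827,000.00 × 0.68392 = EUR 11,508,321.84
EUR 11,508,321.84 ÷ 0.011395 = INR 1,009,944,874.07
INR 1,009,944,874.07 × 0.016750 = AUD 16,916,576.64
Profit = AUD 16,916,576.64 − AUD 16,827,000.00

Profit: AUD 89,576.64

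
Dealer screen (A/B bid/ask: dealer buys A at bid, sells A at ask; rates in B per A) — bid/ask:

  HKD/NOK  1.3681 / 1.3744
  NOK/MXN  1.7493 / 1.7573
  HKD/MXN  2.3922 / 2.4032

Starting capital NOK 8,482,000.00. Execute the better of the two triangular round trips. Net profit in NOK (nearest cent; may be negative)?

Net result: NOK -35,233.44 (no profitable arbitrage after spreads)

Best loop NOK → MXN → HKD → NOK:
NOK 8,482,000.00 × 1.7493 (sell NOK at bid) = MXN 14,837,562.60
MXN 14,837,562.60 ÷ 2.4032 (buy HKD at ask) = HKD 6,174,085.64
HKD 6,174,085.64 × 1.3681 (sell HKD at bid) = NOK 8,446,766.56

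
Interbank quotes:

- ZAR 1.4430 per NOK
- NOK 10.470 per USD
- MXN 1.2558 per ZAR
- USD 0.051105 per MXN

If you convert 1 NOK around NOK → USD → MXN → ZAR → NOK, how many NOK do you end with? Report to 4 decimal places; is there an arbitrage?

1.0313 (arbitrage exists)

Around NOK → USD → MXN → ZAR → NOK: 1 ÷ 10.470 ÷ 0.051105 ÷ 1.2558 ÷ 1.4430 = 1.031343
Product > 1; profitable direction is NOK → USD → MXN → ZAR → NOK.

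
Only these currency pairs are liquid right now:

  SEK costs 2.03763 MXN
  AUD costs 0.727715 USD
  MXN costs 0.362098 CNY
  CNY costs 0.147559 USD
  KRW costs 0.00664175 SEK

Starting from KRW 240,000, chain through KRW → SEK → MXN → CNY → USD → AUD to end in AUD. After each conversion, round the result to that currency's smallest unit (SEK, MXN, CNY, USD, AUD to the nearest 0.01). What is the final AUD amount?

KRW 240,000 × 0.00664175 = SEK 1,594.02
SEK 1,594.02 × 2.03763 = MXN 3,248.02
MXN 3,248.02 × 0.362098 = CNY 1,176.10
CNY 1,176.10 × 0.147559 = USD 173.54
USD 173.54 ÷ 0.727715 = AUD 238.47

AUD 238.47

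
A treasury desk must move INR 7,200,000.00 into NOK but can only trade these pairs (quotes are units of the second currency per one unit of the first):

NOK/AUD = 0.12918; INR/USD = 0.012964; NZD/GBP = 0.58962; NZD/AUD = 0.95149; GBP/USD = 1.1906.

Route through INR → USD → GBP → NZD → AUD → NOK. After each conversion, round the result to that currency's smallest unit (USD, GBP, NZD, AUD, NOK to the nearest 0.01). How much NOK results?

INR 7,200,000.00 × 0.012964 = USD 93,340.80
USD 93,340.80 ÷ 1.1906 = GBP 78,398.12
GBP 78,398.12 ÷ 0.58962 = NZD 132,963.81
NZD 132,963.81 × 0.95149 = AUD 126,513.74
AUD 126,513.74 ÷ 0.12918 = NOK 979,360.12

NOK 979,360.12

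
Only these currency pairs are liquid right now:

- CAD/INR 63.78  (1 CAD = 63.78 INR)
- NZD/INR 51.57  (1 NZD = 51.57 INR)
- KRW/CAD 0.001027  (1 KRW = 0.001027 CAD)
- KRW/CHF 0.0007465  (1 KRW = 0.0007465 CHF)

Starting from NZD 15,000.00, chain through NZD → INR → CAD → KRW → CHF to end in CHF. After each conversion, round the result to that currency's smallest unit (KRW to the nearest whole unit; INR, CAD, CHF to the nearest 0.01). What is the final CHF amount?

CHF 8,815.83

NZD 15,000.00 × 51.57 = INR 773,550.00
INR 773,550.00 ÷ 63.78 = CAD 12,128.41
CAD 12,128.41 ÷ 0.001027 = KRW 11,809,552
KRW 11,809,552 × 0.0007465 = CHF 8,815.83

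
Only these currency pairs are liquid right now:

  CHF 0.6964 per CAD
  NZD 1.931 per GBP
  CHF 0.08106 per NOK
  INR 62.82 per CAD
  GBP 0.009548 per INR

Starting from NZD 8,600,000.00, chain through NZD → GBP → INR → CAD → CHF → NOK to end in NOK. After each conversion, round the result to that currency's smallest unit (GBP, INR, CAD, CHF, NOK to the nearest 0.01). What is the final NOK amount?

NOK 63,790,792.62

NZD 8,600,000.00 ÷ 1.931 = GBP 4,453,650.96
GBP 4,453,650.96 ÷ 0.009548 = INR 466,448,571.43
INR 466,448,571.43 ÷ 62.82 = CAD 7,425,160.32
CAD 7,425,160.32 × 0.6964 = CHF 5,170,881.65
CHF 5,170,881.65 ÷ 0.08106 = NOK 63,790,792.62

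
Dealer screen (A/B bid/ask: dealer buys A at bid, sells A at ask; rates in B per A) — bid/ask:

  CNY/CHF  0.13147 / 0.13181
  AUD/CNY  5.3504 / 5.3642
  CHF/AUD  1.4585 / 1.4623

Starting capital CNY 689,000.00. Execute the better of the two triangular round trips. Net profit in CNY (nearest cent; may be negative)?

Net profit: CNY 17,868.40

Best loop CNY → CHF → AUD → CNY:
CNY 689,000.00 × 0.13147 (sell CNY at bid) = CHF 90,582.83
CHF 90,582.83 × 1.4585 (sell CHF at bid) = AUD 132,115.06
AUD 132,115.06 × 5.3504 (sell AUD at bid) = CNY 706,868.40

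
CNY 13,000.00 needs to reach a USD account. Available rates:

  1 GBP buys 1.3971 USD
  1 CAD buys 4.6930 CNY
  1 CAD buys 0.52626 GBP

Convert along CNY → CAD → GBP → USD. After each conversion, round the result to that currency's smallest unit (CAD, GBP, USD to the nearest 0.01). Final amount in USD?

CNY 13,000.00 ÷ 4.6930 = CAD 2,770.08
CAD 2,770.08 × 0.52626 = GBP 1,457.78
GBP 1,457.78 × 1.3971 = USD 2,036.66

USD 2,036.66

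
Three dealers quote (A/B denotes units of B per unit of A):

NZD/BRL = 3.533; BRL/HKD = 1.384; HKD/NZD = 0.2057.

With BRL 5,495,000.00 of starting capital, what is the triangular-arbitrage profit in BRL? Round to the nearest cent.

Profit: BRL 31,901.39

Profitable loop is BRL → HKD → NZD → BRL:
BRL 5,495,000.00 × 1.384 = HKD 7,605,080.00
HKD 7,605,080.00 × 0.2057 = NZD 1,564,364.96
NZD 1,564,364.96 × 3.533 = BRL 5,526,901.39
Profit = BRL 5,526,901.39 − BRL 5,495,000.00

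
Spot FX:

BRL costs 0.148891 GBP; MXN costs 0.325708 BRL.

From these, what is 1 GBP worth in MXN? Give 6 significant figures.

1 GBP ÷ 0.148891 = 6.71632 BRL
6.71632 BRL ÷ 0.325708 = 20.6207 MXN

GBP/MXN = 20.6207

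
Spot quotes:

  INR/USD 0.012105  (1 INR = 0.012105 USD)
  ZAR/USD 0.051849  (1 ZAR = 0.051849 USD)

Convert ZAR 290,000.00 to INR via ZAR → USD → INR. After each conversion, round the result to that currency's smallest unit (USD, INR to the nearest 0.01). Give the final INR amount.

ZAR 290,000.00 × 0.051849 = USD 15,036.21
USD 15,036.21 ÷ 0.012105 = INR 1,242,148.70

INR 1,242,148.70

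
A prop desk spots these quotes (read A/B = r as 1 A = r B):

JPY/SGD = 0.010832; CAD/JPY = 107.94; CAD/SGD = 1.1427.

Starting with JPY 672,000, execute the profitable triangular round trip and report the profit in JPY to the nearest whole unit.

Profit: JPY 15,588

Profitable loop is JPY → SGD → CAD → JPY:
JPY 672,000 × 0.010832 = SGD 7,279.10
SGD 7,279.10 ÷ 1.1427 = CAD 6,370.09
CAD 6,370.09 × 107.94 = JPY 687,588
Profit = JPY 687,588 − JPY 672,000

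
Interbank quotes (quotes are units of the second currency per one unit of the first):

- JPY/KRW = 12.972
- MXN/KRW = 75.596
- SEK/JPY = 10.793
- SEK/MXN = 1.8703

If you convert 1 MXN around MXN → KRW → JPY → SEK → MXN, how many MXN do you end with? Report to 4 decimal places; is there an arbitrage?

1.0099 (arbitrage exists)

Around MXN → KRW → JPY → SEK → MXN: 1 × 75.596 ÷ 12.972 ÷ 10.793 × 1.8703 = 1.009860
Product > 1; profitable direction is MXN → KRW → JPY → SEK → MXN.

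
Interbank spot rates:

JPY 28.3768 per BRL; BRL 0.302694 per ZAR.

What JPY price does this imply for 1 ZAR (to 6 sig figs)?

ZAR/JPY = 8.58949

1 ZAR × 0.302694 = 0.302694 BRL
0.302694 BRL × 28.3768 = 8.58949 JPY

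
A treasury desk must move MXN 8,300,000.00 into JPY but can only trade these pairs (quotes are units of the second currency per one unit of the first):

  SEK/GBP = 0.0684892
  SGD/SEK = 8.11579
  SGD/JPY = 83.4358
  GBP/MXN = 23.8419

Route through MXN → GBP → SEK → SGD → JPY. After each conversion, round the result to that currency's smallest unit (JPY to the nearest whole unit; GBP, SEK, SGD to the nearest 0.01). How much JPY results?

JPY 52,256,073

MXN 8,300,000.00 ÷ 23.8419 = GBP 348,126.62
GBP 348,126.62 ÷ 0.0684892 = SEK 5,082,941.84
SEK 5,082,941.84 ÷ 8.11579 = SGD 626,302.78
SGD 626,302.78 × 83.4358 = JPY 52,256,073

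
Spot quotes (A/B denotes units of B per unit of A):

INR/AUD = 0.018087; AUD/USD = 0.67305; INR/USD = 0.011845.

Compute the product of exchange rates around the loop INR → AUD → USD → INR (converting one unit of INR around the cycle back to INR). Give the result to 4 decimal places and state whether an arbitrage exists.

1.0277 (arbitrage exists)

Around INR → AUD → USD → INR: 1 × 0.018087 × 0.67305 ÷ 0.011845 = 1.027729
Product > 1; profitable direction is INR → AUD → USD → INR.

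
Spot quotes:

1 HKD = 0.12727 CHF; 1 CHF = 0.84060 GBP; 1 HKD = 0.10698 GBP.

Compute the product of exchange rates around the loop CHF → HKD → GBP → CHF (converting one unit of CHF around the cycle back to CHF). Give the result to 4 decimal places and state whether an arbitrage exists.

1.0000 (no arbitrage)

Around CHF → HKD → GBP → CHF: 1 ÷ 0.12727 × 0.10698 ÷ 0.84060 = 0.999970
Product ≈ 1 (deviation 0.003%, within rounding noise).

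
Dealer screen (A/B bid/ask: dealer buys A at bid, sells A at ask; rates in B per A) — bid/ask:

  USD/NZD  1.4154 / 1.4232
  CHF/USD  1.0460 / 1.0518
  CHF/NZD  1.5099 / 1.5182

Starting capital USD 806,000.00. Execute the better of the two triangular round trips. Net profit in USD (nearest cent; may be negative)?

Net profit: USD 6,987.98

Best loop USD → CHF → NZD → USD:
USD 806,000.00 ÷ 1.0518 (buy CHF at ask) = CHF 766,305.38
CHF 766,305.38 × 1.5099 (sell CHF at bid) = NZD 1,157,044.50
NZD 1,157,044.50 ÷ 1.4232 (buy USD at ask) = USD 812,987.98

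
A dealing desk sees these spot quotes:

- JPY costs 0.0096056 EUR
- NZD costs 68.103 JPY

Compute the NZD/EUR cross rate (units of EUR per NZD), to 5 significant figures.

NZD/EUR = 0.65417

1 NZD × 68.103 = 68.103 JPY
68.103 JPY × 0.0096056 = 0.65417 EUR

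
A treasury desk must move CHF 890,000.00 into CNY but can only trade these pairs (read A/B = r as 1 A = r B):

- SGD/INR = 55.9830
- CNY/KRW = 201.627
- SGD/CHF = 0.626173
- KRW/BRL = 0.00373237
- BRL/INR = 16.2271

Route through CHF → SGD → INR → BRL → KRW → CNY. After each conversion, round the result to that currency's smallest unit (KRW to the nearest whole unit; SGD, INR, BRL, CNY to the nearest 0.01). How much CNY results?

CNY 6,515,947.03

CHF 890,000.00 ÷ 0.626173 = SGD 1,421,332.44
SGD 1,421,332.44 × 55.9830 = INR 79,570,453.99
INR 79,570,453.99 ÷ 16.2271 = BRL 4,903,553.56
BRL 4,903,553.56 ÷ 0.00373237 = KRW 1,313,790,851
KRW 1,313,790,851 ÷ 201.627 = CNY 6,515,947.03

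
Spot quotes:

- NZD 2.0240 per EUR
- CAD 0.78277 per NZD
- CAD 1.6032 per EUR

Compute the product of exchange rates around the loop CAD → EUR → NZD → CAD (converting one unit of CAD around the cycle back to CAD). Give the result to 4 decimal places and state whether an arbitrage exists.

0.9882 (arbitrage exists)

Around CAD → EUR → NZD → CAD: 1 ÷ 1.6032 × 2.0240 × 0.78277 = 0.988228
Product < 1; profitable direction is CAD → NZD → EUR → CAD.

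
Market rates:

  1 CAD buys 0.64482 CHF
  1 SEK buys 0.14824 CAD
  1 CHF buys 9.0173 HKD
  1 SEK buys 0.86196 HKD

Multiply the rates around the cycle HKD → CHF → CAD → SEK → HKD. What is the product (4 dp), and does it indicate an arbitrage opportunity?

Around HKD → CHF → CAD → SEK → HKD: 1 ÷ 9.0173 ÷ 0.64482 ÷ 0.14824 × 0.86196 = 1.000015
Product ≈ 1 (deviation 0.002%, within rounding noise).

1.0000 (no arbitrage)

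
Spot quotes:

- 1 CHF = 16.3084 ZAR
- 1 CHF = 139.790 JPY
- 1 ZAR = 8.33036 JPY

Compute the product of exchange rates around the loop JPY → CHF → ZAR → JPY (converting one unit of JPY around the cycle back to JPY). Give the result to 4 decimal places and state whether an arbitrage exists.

Around JPY → CHF → ZAR → JPY: 1 ÷ 139.790 × 16.3084 × 8.33036 = 0.971850
Product < 1; profitable direction is JPY → ZAR → CHF → JPY.

0.9718 (arbitrage exists)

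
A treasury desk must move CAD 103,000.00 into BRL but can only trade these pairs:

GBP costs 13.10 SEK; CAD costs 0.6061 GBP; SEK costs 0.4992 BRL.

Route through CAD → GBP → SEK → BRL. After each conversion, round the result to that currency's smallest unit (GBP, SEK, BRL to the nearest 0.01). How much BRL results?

BRL 408,251.12

CAD 103,000.00 × 0.6061 = GBP 62,428.30
GBP 62,428.30 × 13.10 = SEK 817,810.73
SEK 817,810.73 × 0.4992 = BRL 408,251.12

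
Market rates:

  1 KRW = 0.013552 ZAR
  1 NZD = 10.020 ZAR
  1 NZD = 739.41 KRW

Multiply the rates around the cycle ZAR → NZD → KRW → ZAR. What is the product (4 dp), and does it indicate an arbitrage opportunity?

Around ZAR → NZD → KRW → ZAR: 1 ÷ 10.020 × 739.41 × 0.013552 = 1.000048
Product ≈ 1 (deviation 0.005%, within rounding noise).

1.0000 (no arbitrage)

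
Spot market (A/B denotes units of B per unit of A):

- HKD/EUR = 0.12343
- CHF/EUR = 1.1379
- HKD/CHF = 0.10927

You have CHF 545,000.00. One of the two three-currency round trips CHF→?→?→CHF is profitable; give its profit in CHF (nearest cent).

Profit: CHF 4,010.71

Profitable loop is CHF → EUR → HKD → CHF:
CHF 545,000.00 × 1.1379 = EUR 620,155.50
EUR 620,155.50 ÷ 0.12343 = HKD 5,024,349.83
HKD 5,024,349.83 × 0.10927 = CHF 549,010.71
Profit = CHF 549,010.71 − CHF 545,000.00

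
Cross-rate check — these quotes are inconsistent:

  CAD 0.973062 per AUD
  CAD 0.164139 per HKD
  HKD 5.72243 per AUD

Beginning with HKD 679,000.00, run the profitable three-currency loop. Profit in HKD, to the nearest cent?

Profitable loop is HKD → AUD → CAD → HKD:
HKD 679,000.00 ÷ 5.72243 = AUD 118,655.89
AUD 118,655.89 × 0.973062 = CAD 115,459.53
CAD 115,459.53 ÷ 0.164139 = HKD 703,425.35
Profit = HKD 703,425.35 − HKD 679,000.00

Profit: HKD 24,425.35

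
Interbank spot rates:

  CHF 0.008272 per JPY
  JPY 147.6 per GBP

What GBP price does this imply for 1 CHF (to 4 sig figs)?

1 CHF ÷ 0.008272 = 120.89 JPY
120.89 JPY ÷ 147.6 = 0.819036 GBP

CHF/GBP = 0.8190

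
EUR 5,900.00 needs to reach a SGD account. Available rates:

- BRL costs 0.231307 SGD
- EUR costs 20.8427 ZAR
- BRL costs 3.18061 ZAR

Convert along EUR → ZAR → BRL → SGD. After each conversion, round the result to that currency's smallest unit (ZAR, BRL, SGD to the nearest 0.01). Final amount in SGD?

EUR 5,900.00 × 20.8427 = ZAR 122,971.93
ZAR 122,971.93 ÷ 3.18061 = BRL 38,663.00
BRL 38,663.00 × 0.231307 = SGD 8,943.02

SGD 8,943.02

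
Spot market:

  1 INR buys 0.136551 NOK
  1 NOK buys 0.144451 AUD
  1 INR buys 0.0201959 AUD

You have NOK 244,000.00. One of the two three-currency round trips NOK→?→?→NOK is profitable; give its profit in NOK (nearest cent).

Profit: NOK 5,825.98

Profitable loop is NOK → INR → AUD → NOK:
NOK 244,000.00 ÷ 0.136551 = INR 1,786,878.16
INR 1,786,878.16 × 0.0201959 = AUD 36,087.61
AUD 36,087.61 ÷ 0.144451 = NOK 249,825.98
Profit = NOK 249,825.98 − NOK 244,000.00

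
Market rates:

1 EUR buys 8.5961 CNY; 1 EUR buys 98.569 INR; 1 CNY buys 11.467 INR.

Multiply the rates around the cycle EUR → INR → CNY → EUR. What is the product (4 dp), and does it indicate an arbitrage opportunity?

1.0000 (no arbitrage)

Around EUR → INR → CNY → EUR: 1 × 98.569 ÷ 11.467 ÷ 8.5961 = 0.999975
Product ≈ 1 (deviation 0.003%, within rounding noise).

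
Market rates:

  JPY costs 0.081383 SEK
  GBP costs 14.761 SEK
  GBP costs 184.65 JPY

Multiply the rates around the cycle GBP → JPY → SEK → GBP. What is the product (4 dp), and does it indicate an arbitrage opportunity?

Around GBP → JPY → SEK → GBP: 1 × 184.65 × 0.081383 ÷ 14.761 = 1.018046
Product > 1; profitable direction is GBP → JPY → SEK → GBP.

1.0180 (arbitrage exists)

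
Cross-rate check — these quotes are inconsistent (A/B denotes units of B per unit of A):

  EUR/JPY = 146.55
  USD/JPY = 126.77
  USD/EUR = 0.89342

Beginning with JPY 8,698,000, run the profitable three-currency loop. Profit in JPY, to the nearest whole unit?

Profitable loop is JPY → USD → EUR → JPY:
JPY 8,698,000 ÷ 126.77 = USD 68,612.45
USD 68,612.45 × 0.89342 = EUR 61,299.73
EUR 61,299.73 × 146.55 = JPY 8,983,476
Profit = JPY 8,983,476 − JPY 8,698,000

Profit: JPY 285,476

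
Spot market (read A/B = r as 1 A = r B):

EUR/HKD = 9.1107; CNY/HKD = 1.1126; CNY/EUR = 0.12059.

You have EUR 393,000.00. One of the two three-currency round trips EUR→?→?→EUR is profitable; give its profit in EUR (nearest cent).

Profitable loop is EUR → CNY → HKD → EUR:
EUR 393,000.00 ÷ 0.12059 = CNY 3,258,976.70
CNY 3,258,976.70 × 1.1126 = HKD 3,625,937.47
HKD 3,625,937.47 ÷ 9.1107 = EUR 397,986.71
Profit = EUR 397,986.71 − EUR 393,000.00

Profit: EUR 4,986.71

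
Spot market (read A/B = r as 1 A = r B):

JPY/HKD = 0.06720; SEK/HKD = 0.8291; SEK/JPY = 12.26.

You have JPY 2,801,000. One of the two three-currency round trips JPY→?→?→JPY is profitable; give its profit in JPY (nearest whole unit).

Profitable loop is JPY → SEK → HKD → JPY:
JPY 2,801,000 ÷ 12.26 = SEK 228,466.56
SEK 228,466.56 × 0.8291 = HKD 189,421.62
HKD 189,421.62 ÷ 0.06720 = JPY 2,818,774
Profit = JPY 2,818,774 − JPY 2,801,000

Profit: JPY 17,774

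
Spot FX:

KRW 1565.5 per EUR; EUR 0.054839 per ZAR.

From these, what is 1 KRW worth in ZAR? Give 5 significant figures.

KRW/ZAR = 0.011648

1 KRW ÷ 1565.5 = 0.000638774 EUR
0.000638774 EUR ÷ 0.054839 = 0.0116482 ZAR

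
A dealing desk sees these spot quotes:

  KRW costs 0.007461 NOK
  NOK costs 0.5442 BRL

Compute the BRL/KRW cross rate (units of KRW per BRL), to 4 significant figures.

BRL/KRW = 246.3

1 BRL ÷ 0.5442 = 1.83756 NOK
1.83756 NOK ÷ 0.007461 = 246.289 KRW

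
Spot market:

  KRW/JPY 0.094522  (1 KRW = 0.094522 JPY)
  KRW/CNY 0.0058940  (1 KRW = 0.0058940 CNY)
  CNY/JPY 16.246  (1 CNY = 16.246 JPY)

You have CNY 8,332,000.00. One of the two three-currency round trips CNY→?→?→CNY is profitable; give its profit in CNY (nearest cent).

Profitable loop is CNY → JPY → KRW → CNY:
CNY 8,332,000.00 × 16.246 = JPY 135,361,672
JPY 135,361,672 ÷ 0.094522 = KRW 1,432,065,255
KRW 1,432,065,255 × 0.0058940 = CNY 8,440,592.61
Profit = CNY 8,440,592.61 − CNY 8,332,000.00

Profit: CNY 108,592.61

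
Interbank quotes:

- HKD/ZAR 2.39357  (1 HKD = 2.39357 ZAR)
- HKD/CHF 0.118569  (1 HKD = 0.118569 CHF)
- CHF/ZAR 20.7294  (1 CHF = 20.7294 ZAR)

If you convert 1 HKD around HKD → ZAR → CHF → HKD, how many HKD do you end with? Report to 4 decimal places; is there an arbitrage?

Around HKD → ZAR → CHF → HKD: 1 × 2.39357 ÷ 20.7294 ÷ 0.118569 = 0.973841
Product < 1; profitable direction is HKD → CHF → ZAR → HKD.

0.9738 (arbitrage exists)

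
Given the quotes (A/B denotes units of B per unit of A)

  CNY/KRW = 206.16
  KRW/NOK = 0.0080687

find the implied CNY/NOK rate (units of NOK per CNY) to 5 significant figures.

1 CNY × 206.16 = 206.16 KRW
206.16 KRW × 0.0080687 = 1.66344 NOK

CNY/NOK = 1.6634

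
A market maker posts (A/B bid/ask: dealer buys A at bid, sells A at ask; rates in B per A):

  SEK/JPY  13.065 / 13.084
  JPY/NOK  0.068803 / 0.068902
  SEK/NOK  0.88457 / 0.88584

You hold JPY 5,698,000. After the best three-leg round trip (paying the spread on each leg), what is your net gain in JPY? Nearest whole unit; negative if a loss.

Best loop JPY → NOK → SEK → JPY:
JPY 5,698,000 × 0.068803 (sell JPY at bid) = NOK 392,039.49
NOK 392,039.49 ÷ 0.88584 (buy SEK at ask) = SEK 442,562.42
SEK 442,562.42 × 13.065 (sell SEK at bid) = JPY 5,782,078

Net profit: JPY 84,078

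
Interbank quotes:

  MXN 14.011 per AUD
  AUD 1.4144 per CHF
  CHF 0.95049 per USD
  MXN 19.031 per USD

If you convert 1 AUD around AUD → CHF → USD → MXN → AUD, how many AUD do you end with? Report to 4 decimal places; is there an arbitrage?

Around AUD → CHF → USD → MXN → AUD: 1 ÷ 1.4144 ÷ 0.95049 × 19.031 ÷ 14.011 = 1.010352
Product > 1; profitable direction is AUD → CHF → USD → MXN → AUD.

1.0104 (arbitrage exists)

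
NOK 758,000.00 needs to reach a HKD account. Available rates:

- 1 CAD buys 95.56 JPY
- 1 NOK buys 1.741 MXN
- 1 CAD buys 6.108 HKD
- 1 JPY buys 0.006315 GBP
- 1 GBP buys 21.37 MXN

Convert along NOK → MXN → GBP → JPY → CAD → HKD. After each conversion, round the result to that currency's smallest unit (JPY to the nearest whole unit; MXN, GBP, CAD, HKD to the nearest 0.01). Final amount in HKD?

NOK 758,000.00 × 1.741 = MXN 1,319,678.00
MXN 1,319,678.00 ÷ 21.37 = GBP 61,753.77
GBP 61,753.77 ÷ 0.006315 = JPY 9,778,903
JPY 9,778,903 ÷ 95.56 = CAD 102,332.60
CAD 102,332.60 × 6.108 = HKD 625,047.52

HKD 625,047.52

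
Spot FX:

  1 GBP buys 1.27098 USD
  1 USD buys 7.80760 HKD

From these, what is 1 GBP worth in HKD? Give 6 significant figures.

1 GBP × 1.27098 = 1.27098 USD
1.27098 USD × 7.80760 = 9.9233 HKD

GBP/HKD = 9.92330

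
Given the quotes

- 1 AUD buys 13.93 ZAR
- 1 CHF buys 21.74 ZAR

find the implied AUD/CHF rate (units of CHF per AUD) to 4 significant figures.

AUD/CHF = 0.6408

1 AUD × 13.93 = 13.93 ZAR
13.93 ZAR ÷ 21.74 = 0.640754 CHF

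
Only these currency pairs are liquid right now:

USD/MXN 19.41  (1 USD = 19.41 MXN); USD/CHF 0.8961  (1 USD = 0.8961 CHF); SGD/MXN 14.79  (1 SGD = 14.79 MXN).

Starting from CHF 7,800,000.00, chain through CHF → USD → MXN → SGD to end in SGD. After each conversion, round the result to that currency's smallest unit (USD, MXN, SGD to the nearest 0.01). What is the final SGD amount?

SGD 11,423,402.69

CHF 7,800,000.00 ÷ 0.8961 = USD 8,704,385.67
USD 8,704,385.67 × 19.41 = MXN 168,952,125.85
MXN 168,952,125.85 ÷ 14.79 = SGD 11,423,402.69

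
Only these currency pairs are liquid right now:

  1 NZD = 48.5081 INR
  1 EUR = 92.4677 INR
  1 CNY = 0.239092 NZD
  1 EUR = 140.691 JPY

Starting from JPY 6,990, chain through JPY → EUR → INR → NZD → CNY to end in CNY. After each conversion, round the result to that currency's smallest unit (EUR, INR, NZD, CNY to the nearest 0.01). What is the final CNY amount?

CNY 396.08

JPY 6,990 ÷ 140.691 = EUR 49.68
EUR 49.68 × 92.4677 = INR 4,593.80
INR 4,593.80 ÷ 48.5081 = NZD 94.70
NZD 94.70 ÷ 0.239092 = CNY 396.08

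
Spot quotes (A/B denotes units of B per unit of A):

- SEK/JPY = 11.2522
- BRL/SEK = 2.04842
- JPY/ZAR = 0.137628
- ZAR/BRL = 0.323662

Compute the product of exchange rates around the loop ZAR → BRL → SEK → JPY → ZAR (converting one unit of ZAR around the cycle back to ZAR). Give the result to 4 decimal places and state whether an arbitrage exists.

1.0267 (arbitrage exists)

Around ZAR → BRL → SEK → JPY → ZAR: 1 × 0.323662 × 2.04842 × 11.2522 × 0.137628 = 1.026727
Product > 1; profitable direction is ZAR → BRL → SEK → JPY → ZAR.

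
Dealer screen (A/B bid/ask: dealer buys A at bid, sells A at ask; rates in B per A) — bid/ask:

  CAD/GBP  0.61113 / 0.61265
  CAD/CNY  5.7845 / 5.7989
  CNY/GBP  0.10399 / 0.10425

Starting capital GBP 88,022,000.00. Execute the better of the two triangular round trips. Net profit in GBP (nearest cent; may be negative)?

Best loop GBP → CNY → CAD → GBP:
GBP 88,022,000.00 ÷ 0.10425 (buy CNY at ask) = CNY 844,335,731.41
CNY 844,335,731.41 ÷ 5.7989 (buy CAD at ask) = CAD 145,602,740.42
CAD 145,602,740.42 × 0.61113 (sell CAD at bid) = GBP 88,982,202.75

Net profit: GBP 960,202.75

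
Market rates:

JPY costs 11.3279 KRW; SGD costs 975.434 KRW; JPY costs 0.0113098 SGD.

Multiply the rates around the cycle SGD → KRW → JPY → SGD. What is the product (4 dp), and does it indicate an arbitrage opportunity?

Around SGD → KRW → JPY → SGD: 1 × 975.434 ÷ 11.3279 × 0.0113098 = 0.973875
Product < 1; profitable direction is SGD → JPY → KRW → SGD.

0.9739 (arbitrage exists)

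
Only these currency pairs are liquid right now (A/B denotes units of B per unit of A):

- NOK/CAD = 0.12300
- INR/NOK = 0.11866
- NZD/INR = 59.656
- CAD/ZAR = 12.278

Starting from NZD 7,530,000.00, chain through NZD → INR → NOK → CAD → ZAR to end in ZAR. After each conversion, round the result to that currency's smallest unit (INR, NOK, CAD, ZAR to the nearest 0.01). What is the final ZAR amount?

ZAR 80,498,204.01

NZD 7,530,000.00 × 59.656 = INR 449,209,680.00
INR 449,209,680.00 × 0.11866 = NOK 53,303,220.63
NOK 53,303,220.63 × 0.12300 = CAD 6,556,296.14
CAD 6,556,296.14 × 12.278 = ZAR 80,498,204.01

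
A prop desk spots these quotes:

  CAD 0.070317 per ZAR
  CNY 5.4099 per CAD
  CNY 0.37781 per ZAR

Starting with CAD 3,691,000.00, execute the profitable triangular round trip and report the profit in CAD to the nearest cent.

Profitable loop is CAD → CNY → ZAR → CAD:
CAD 3,691,000.00 × 5.4099 = CNY 19,967,940.90
CNY 19,967,940.90 ÷ 0.37781 = ZAR 52,851,806.20
ZAR 52,851,806.20 × 0.070317 = CAD 3,716,380.46
Profit = CAD 3,716,380.46 − CAD 3,691,000.00

Profit: CAD 25,380.46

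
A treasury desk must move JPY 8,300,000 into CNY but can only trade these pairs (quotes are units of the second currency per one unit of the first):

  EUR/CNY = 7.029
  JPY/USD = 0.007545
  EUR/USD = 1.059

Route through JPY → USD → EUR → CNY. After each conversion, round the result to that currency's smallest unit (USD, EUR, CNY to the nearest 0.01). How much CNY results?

JPY 8,300,000 × 0.007545 = USD 62,623.50
USD 62,623.50 ÷ 1.059 = EUR 59,134.56
EUR 59,134.56 × 7.029 = CNY 415,656.82

CNY 415,656.82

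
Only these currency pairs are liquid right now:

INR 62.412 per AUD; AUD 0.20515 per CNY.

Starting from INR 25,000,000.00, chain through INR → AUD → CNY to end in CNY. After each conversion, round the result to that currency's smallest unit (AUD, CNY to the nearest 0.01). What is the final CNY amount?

CNY 1,952,541.99

INR 25,000,000.00 ÷ 62.412 = AUD 400,563.99
AUD 400,563.99 ÷ 0.20515 = CNY 1,952,541.99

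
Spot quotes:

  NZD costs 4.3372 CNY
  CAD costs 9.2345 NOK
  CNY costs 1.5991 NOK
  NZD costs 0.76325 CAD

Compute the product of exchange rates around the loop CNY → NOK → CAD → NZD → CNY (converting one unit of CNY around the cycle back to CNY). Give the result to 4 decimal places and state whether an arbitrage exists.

0.9840 (arbitrage exists)

Around CNY → NOK → CAD → NZD → CNY: 1 × 1.5991 ÷ 9.2345 ÷ 0.76325 × 4.3372 = 0.984022
Product < 1; profitable direction is CNY → NZD → CAD → NOK → CNY.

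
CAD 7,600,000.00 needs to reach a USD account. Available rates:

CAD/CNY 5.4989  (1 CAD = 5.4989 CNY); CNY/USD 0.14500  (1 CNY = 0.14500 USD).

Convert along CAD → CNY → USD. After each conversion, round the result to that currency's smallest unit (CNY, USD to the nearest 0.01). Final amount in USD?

USD 6,059,787.80

CAD 7,600,000.00 × 5.4989 = CNY 41,791,640.00
CNY 41,791,640.00 × 0.14500 = USD 6,059,787.80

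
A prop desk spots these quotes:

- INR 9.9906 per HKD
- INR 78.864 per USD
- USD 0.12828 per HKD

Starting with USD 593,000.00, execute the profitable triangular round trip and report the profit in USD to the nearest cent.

Profit: USD 7,483.22

Profitable loop is USD → INR → HKD → USD:
USD 593,000.00 × 78.864 = INR 46,766,352.00
INR 46,766,352.00 ÷ 9.9906 = HKD 4,681,035.37
HKD 4,681,035.37 × 0.12828 = USD 600,483.22
Profit = USD 600,483.22 − USD 593,000.00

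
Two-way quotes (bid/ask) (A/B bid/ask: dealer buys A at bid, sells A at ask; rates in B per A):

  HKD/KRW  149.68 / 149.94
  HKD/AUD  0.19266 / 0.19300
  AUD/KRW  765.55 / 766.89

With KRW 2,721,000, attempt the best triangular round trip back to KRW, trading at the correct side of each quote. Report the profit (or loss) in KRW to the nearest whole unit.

Best loop KRW → AUD → HKD → KRW:
KRW 2,721,000 ÷ 766.89 (buy AUD at ask) = AUD 3,548.10
AUD 3,548.10 ÷ 0.19300 (buy HKD at ask) = HKD 18,383.92
HKD 18,383.92 × 149.68 (sell HKD at bid) = KRW 2,751,705

Net profit: KRW 30,705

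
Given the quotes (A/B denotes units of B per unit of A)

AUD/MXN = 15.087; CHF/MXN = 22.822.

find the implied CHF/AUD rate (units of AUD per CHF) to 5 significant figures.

1 CHF × 22.822 = 22.822 MXN
22.822 MXN ÷ 15.087 = 1.51269 AUD

CHF/AUD = 1.5127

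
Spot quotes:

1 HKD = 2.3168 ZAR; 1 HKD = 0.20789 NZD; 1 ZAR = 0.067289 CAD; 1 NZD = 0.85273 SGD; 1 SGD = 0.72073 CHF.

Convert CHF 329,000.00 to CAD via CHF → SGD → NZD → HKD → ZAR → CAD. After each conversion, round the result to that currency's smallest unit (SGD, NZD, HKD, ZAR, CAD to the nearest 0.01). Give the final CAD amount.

CAD 401,430.87

CHF 329,000.00 ÷ 0.72073 = SGD 456,481.62
SGD 456,481.62 ÷ 0.85273 = NZD 535,317.88
NZD 535,317.88 ÷ 0.20789 = HKD 2,575,005.44
HKD 2,575,005.44 × 2.3168 = ZAR 5,965,772.60
ZAR 5,965,772.60 × 0.067289 = CAD 401,430.87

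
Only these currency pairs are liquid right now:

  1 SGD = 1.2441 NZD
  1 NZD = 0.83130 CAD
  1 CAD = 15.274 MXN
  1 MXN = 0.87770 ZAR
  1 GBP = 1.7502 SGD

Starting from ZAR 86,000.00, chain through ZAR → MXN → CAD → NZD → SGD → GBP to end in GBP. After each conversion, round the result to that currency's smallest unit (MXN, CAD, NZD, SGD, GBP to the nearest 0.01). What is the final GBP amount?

GBP 3,544.04

ZAR 86,000.00 ÷ 0.87770 = MXN 97,983.37
MXN 97,983.37 ÷ 15.274 = CAD 6,415.04
CAD 6,415.04 ÷ 0.83130 = NZD 7,716.88
NZD 7,716.88 ÷ 1.2441 = SGD 6,202.78
SGD 6,202.78 ÷ 1.7502 = GBP 3,544.04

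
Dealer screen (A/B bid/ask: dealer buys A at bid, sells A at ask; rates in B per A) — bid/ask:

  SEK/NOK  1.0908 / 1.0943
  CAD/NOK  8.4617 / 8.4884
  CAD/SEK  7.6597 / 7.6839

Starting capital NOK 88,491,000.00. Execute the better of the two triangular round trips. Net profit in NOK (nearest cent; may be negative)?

Best loop NOK → SEK → CAD → NOK:
NOK 88,491,000.00 ÷ 1.0943 (buy SEK at ask) = SEK 80,865,393.40
SEK 80,865,393.40 ÷ 7.6839 (buy CAD at ask) = CAD 10,524,003.88
CAD 10,524,003.88 × 8.4617 (sell CAD at bid) = NOK 89,050,963.62

Net profit: NOK 559,963.62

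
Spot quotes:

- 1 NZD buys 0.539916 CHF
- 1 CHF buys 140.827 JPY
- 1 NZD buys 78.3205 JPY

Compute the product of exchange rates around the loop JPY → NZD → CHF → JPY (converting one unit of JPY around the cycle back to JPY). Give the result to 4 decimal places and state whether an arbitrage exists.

Around JPY → NZD → CHF → JPY: 1 ÷ 78.3205 × 0.539916 × 140.827 = 0.970815
Product < 1; profitable direction is JPY → CHF → NZD → JPY.

0.9708 (arbitrage exists)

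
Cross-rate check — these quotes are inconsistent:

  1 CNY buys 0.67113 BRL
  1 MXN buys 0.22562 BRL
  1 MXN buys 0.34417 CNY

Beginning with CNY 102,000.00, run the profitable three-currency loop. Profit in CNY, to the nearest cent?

Profit: CNY 2,424.46

Profitable loop is CNY → BRL → MXN → CNY:
CNY 102,000.00 × 0.67113 = BRL 68,455.26
BRL 68,455.26 ÷ 0.22562 = MXN 303,409.54
MXN 303,409.54 × 0.34417 = CNY 104,424.46
Profit = CNY 104,424.46 − CNY 102,000.00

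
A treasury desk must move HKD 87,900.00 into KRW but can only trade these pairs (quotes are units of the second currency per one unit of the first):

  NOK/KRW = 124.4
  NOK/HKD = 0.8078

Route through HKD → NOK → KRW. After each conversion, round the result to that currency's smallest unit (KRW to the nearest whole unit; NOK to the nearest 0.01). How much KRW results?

HKD 87,900.00 ÷ 0.8078 = NOK 108,814.06
NOK 108,814.06 × 124.4 = KRW 13,536,469

KRW 13,536,469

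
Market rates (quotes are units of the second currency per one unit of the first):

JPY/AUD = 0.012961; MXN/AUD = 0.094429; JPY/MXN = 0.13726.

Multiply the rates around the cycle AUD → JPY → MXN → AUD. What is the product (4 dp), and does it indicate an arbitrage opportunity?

1.0000 (no arbitrage)

Around AUD → JPY → MXN → AUD: 1 ÷ 0.012961 × 0.13726 × 0.094429 = 1.000025
Product ≈ 1 (deviation 0.003%, within rounding noise).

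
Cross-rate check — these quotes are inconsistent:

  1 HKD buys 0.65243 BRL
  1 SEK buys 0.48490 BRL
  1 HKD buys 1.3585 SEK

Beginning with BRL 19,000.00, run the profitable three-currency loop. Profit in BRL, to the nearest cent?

Profit: BRL 183.66

Profitable loop is BRL → HKD → SEK → BRL:
BRL 19,000.00 ÷ 0.65243 = HKD 29,121.90
HKD 29,121.90 × 1.3585 = SEK 39,562.10
SEK 39,562.10 × 0.48490 = BRL 19,183.66
Profit = BRL 19,183.66 − BRL 19,000.00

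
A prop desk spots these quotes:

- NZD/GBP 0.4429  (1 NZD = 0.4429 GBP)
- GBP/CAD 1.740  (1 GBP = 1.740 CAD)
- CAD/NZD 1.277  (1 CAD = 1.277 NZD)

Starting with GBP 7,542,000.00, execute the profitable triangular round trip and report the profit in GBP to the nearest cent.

Profit: GBP 121,738.94

Profitable loop is GBP → NZD → CAD → GBP:
GBP 7,542,000.00 ÷ 0.4429 = NZD 17,028,674.64
NZD 17,028,674.64 ÷ 1.277 = CAD 13,334,905.75
CAD 13,334,905.75 ÷ 1.740 = GBP 7,663,738.94
Profit = GBP 7,663,738.94 − GBP 7,542,000.00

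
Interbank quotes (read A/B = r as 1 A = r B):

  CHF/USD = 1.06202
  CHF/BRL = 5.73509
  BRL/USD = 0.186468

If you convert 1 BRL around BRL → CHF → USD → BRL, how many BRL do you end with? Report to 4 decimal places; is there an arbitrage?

0.9931 (arbitrage exists)

Around BRL → CHF → USD → BRL: 1 ÷ 5.73509 × 1.06202 ÷ 0.186468 = 0.993089
Product < 1; profitable direction is BRL → USD → CHF → BRL.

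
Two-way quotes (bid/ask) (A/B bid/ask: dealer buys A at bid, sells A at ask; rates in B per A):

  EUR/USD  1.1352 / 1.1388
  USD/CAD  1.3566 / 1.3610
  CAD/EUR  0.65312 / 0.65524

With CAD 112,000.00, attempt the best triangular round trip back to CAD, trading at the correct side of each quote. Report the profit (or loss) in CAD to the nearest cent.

Net profit: CAD 651.04

Best loop CAD → EUR → USD → CAD:
CAD 112,000.00 × 0.65312 (sell CAD at bid) = EUR 73,149.44
EUR 73,149.44 × 1.1352 (sell EUR at bid) = USD 83,039.24
USD 83,039.24 × 1.3566 (sell USD at bid) = CAD 112,651.04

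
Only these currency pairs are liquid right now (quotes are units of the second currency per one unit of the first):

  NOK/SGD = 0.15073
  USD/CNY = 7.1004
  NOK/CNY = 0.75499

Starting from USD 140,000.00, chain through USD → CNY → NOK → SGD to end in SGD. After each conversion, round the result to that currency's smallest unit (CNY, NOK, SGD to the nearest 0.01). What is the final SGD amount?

SGD 198,458.34

USD 140,000.00 × 7.1004 = CNY 994,056.00
CNY 994,056.00 ÷ 0.75499 = NOK 1,316,647.90
NOK 1,316,647.90 × 0.15073 = SGD 198,458.34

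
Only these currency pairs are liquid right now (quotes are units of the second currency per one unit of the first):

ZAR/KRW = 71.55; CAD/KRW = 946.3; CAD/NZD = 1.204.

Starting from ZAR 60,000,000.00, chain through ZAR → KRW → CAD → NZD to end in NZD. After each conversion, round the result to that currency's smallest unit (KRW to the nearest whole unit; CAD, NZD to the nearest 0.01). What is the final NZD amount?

ZAR 60,000,000.00 × 71.55 = KRW 4,293,000,000
KRW 4,293,000,000 ÷ 946.3 = CAD 4,536,616.30
CAD 4,536,616.30 × 1.204 = NZD 5,462,086.03

NZD 5,462,086.03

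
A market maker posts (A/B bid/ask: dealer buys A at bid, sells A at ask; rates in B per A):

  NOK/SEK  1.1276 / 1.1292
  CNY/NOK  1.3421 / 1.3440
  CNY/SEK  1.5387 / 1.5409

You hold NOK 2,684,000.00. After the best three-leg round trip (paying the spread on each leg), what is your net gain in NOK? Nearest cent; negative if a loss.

Net profit: NOK 37,236.75

Best loop NOK → CNY → SEK → NOK:
NOK 2,684,000.00 ÷ 1.3440 (buy CNY at ask) = CNY 1,997,023.81
CNY 1,997,023.81 × 1.5387 (sell CNY at bid) = SEK 3,072,820.54
SEK 3,072,820.54 ÷ 1.1292 (buy NOK at ask) = NOK 2,721,236.75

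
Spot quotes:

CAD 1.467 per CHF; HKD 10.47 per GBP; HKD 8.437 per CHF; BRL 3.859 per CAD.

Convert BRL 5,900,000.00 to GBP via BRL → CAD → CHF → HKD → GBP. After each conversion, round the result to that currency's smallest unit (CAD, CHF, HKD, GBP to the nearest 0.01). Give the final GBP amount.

GBP 839,824.40

BRL 5,900,000.00 ÷ 3.859 = CAD 1,528,893.50
CAD 1,528,893.50 ÷ 1.467 = CHF 1,042,190.52
CHF 1,042,190.52 × 8.437 = HKD 8,792,961.42
HKD 8,792,961.42 ÷ 10.47 = GBP 839,824.40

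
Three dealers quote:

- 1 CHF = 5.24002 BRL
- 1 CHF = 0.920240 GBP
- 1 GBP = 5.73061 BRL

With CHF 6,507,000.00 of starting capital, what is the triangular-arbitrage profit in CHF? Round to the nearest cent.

Profitable loop is CHF → GBP → BRL → CHF:
CHF 6,507,000.00 × 0.920240 = GBP 5,988,001.68
GBP 5,988,001.68 × 5.73061 = BRL 34,314,902.31
BRL 34,314,902.31 ÷ 5.24002 = CHF 6,548,620.48
Profit = CHF 6,548,620.48 − CHF 6,507,000.00

Profit: CHF 41,620.48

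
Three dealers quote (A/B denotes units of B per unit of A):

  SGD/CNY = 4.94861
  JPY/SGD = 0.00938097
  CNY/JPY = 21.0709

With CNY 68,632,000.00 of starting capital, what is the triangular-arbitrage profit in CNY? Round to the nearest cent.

Profitable loop is CNY → SGD → JPY → CNY:
CNY 68,632,000.00 ÷ 4.94861 = SGD 13,868,945.02
SGD 13,868,945.02 ÷ 0.00938097 = JPY 1,478,412,682
JPY 1,478,412,682 ÷ 21.0709 = CNY 70,163,717.83
Profit = CNY 70,163,717.83 − CNY 68,632,000.00

Profit: CNY 1,531,717.83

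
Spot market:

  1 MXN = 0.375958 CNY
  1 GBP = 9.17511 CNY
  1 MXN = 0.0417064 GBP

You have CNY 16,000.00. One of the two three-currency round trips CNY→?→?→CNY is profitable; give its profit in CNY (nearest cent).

Profitable loop is CNY → MXN → GBP → CNY:
CNY 16,000.00 ÷ 0.375958 = MXN 42,557.95
MXN 42,557.95 × 0.0417064 = GBP 1,774.94
GBP 1,774.94 × 9.17511 = CNY 16,285.26
Profit = CNY 16,285.26 − CNY 16,000.00

Profit: CNY 285.26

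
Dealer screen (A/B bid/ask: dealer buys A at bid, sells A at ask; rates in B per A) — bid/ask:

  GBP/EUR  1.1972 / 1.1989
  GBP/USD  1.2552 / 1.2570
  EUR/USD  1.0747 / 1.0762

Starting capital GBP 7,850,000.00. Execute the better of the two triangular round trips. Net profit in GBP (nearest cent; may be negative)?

Net profit: GBP 185,045.42

Best loop GBP → EUR → USD → GBP:
GBP 7,850,000.00 × 1.1972 (sell GBP at bid) = EUR 9,398,020.00
EUR 9,398,020.00 × 1.0747 (sell EUR at bid) = USD 10,100,052.09
USD 10,100,052.09 ÷ 1.2570 (buy GBP at ask) = GBP 8,035,045.42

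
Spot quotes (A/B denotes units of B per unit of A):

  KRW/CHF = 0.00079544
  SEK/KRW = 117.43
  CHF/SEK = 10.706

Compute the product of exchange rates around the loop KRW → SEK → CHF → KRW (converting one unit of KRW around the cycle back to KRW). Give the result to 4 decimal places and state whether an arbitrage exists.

1.0000 (no arbitrage)

Around KRW → SEK → CHF → KRW: 1 ÷ 117.43 ÷ 10.706 ÷ 0.00079544 = 0.999968
Product ≈ 1 (deviation 0.003%, within rounding noise).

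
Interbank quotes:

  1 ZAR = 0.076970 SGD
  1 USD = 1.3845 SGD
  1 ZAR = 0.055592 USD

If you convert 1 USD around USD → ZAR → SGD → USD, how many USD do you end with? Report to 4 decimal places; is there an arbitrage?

1.0000 (no arbitrage)

Around USD → ZAR → SGD → USD: 1 ÷ 0.055592 × 0.076970 ÷ 1.3845 = 1.000037
Product ≈ 1 (deviation 0.004%, within rounding noise).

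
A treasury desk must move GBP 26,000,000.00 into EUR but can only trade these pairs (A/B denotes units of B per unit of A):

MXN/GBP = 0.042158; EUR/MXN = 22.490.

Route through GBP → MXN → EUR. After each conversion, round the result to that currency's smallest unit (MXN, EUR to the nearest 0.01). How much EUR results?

EUR 27,422,300.97

GBP 26,000,000.00 ÷ 0.042158 = MXN 616,727,548.75
MXN 616,727,548.75 ÷ 22.490 = EUR 27,422,300.97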